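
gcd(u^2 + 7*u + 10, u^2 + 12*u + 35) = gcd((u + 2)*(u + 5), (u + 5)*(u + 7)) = u + 5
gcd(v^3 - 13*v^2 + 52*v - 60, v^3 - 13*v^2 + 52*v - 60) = v^3 - 13*v^2 + 52*v - 60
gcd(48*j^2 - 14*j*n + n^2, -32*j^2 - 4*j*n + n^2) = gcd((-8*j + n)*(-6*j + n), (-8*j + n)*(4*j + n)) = 8*j - n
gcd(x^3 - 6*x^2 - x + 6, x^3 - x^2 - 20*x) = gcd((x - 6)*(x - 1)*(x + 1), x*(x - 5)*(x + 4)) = 1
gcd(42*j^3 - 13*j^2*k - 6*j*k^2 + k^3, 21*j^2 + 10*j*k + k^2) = 3*j + k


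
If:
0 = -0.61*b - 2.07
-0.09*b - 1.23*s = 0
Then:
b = -3.39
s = 0.25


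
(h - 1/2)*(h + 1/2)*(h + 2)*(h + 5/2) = h^4 + 9*h^3/2 + 19*h^2/4 - 9*h/8 - 5/4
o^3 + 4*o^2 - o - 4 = (o - 1)*(o + 1)*(o + 4)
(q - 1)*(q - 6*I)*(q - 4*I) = q^3 - q^2 - 10*I*q^2 - 24*q + 10*I*q + 24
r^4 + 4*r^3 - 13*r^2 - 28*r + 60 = (r - 2)^2*(r + 3)*(r + 5)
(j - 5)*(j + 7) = j^2 + 2*j - 35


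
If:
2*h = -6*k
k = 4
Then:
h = -12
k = 4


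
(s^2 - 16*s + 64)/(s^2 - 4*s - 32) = (s - 8)/(s + 4)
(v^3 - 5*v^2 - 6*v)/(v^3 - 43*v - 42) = v*(v - 6)/(v^2 - v - 42)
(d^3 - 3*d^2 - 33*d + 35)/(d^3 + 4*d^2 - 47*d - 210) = (d - 1)/(d + 6)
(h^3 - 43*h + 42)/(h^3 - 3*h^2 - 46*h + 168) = (h - 1)/(h - 4)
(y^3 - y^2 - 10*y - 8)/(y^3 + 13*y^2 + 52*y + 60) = (y^2 - 3*y - 4)/(y^2 + 11*y + 30)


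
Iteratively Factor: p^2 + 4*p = (p)*(p + 4)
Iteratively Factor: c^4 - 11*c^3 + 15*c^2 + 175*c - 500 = (c - 5)*(c^3 - 6*c^2 - 15*c + 100) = (c - 5)^2*(c^2 - c - 20) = (c - 5)^2*(c + 4)*(c - 5)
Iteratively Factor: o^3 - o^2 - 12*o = (o - 4)*(o^2 + 3*o) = (o - 4)*(o + 3)*(o)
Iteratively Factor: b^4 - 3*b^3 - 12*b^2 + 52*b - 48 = (b - 2)*(b^3 - b^2 - 14*b + 24) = (b - 3)*(b - 2)*(b^2 + 2*b - 8) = (b - 3)*(b - 2)*(b + 4)*(b - 2)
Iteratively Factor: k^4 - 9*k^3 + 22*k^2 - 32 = (k - 4)*(k^3 - 5*k^2 + 2*k + 8) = (k - 4)^2*(k^2 - k - 2) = (k - 4)^2*(k + 1)*(k - 2)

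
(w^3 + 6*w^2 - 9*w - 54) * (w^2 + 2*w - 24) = w^5 + 8*w^4 - 21*w^3 - 216*w^2 + 108*w + 1296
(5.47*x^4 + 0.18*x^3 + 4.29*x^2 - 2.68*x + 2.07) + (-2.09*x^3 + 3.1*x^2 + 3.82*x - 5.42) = 5.47*x^4 - 1.91*x^3 + 7.39*x^2 + 1.14*x - 3.35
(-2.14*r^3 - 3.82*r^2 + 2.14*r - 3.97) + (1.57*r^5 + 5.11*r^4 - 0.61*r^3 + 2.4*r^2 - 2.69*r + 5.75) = 1.57*r^5 + 5.11*r^4 - 2.75*r^3 - 1.42*r^2 - 0.55*r + 1.78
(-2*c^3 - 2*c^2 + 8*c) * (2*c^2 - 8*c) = -4*c^5 + 12*c^4 + 32*c^3 - 64*c^2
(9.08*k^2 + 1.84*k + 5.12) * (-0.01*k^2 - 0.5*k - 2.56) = -0.0908*k^4 - 4.5584*k^3 - 24.216*k^2 - 7.2704*k - 13.1072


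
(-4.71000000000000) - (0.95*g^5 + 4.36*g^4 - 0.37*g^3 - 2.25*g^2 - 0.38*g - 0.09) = -0.95*g^5 - 4.36*g^4 + 0.37*g^3 + 2.25*g^2 + 0.38*g - 4.62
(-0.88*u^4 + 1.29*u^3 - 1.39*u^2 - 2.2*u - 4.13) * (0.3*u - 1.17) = -0.264*u^5 + 1.4166*u^4 - 1.9263*u^3 + 0.9663*u^2 + 1.335*u + 4.8321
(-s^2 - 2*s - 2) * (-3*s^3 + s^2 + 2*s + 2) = 3*s^5 + 5*s^4 + 2*s^3 - 8*s^2 - 8*s - 4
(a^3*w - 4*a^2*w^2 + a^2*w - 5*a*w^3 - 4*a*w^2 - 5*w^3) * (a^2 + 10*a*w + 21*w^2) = a^5*w + 6*a^4*w^2 + a^4*w - 24*a^3*w^3 + 6*a^3*w^2 - 134*a^2*w^4 - 24*a^2*w^3 - 105*a*w^5 - 134*a*w^4 - 105*w^5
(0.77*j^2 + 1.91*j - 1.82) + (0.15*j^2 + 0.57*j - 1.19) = 0.92*j^2 + 2.48*j - 3.01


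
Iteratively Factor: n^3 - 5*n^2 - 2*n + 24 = (n + 2)*(n^2 - 7*n + 12) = (n - 3)*(n + 2)*(n - 4)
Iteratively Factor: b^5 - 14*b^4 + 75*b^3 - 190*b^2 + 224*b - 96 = (b - 4)*(b^4 - 10*b^3 + 35*b^2 - 50*b + 24) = (b - 4)*(b - 3)*(b^3 - 7*b^2 + 14*b - 8) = (b - 4)^2*(b - 3)*(b^2 - 3*b + 2) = (b - 4)^2*(b - 3)*(b - 1)*(b - 2)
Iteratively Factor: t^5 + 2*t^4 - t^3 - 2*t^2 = (t)*(t^4 + 2*t^3 - t^2 - 2*t) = t^2*(t^3 + 2*t^2 - t - 2) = t^2*(t + 2)*(t^2 - 1) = t^2*(t + 1)*(t + 2)*(t - 1)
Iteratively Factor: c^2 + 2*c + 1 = (c + 1)*(c + 1)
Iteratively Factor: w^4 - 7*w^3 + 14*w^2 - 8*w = (w - 1)*(w^3 - 6*w^2 + 8*w) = w*(w - 1)*(w^2 - 6*w + 8) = w*(w - 2)*(w - 1)*(w - 4)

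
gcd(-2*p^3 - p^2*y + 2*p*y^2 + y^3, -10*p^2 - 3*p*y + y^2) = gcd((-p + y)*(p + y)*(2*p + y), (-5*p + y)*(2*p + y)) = 2*p + y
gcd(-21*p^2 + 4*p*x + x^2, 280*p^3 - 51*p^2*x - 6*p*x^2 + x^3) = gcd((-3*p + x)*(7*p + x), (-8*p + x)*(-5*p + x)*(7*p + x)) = 7*p + x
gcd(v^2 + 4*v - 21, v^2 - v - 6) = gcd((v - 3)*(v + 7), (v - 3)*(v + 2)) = v - 3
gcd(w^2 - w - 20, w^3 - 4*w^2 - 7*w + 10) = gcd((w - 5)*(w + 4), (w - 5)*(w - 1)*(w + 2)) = w - 5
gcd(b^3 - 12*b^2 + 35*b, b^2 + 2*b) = b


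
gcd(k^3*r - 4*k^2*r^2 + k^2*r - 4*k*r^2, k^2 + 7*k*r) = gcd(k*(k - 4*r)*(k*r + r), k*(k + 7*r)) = k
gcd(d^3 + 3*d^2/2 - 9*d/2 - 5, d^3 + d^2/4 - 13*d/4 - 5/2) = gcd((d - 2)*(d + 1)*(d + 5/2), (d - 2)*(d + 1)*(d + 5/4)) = d^2 - d - 2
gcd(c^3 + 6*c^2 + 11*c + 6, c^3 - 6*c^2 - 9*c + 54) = c + 3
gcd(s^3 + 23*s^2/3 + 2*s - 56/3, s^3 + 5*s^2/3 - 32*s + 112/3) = s^2 + 17*s/3 - 28/3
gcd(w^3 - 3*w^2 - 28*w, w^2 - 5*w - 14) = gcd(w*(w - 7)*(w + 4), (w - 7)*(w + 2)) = w - 7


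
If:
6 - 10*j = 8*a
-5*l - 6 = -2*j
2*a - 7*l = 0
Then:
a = -84/53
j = 99/53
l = -24/53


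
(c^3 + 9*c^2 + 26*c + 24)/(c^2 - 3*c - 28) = (c^2 + 5*c + 6)/(c - 7)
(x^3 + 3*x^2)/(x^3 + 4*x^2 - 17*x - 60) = x^2/(x^2 + x - 20)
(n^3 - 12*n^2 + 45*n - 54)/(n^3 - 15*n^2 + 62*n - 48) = (n^2 - 6*n + 9)/(n^2 - 9*n + 8)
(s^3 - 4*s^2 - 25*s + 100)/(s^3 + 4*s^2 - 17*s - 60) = (s - 5)/(s + 3)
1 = 1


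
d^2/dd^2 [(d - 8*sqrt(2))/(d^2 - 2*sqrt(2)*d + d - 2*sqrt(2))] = 2*((d - 8*sqrt(2))*(2*d - 2*sqrt(2) + 1)^2 + (-3*d - 1 + 10*sqrt(2))*(d^2 - 2*sqrt(2)*d + d - 2*sqrt(2)))/(d^2 - 2*sqrt(2)*d + d - 2*sqrt(2))^3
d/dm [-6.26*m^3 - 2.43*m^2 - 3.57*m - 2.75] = -18.78*m^2 - 4.86*m - 3.57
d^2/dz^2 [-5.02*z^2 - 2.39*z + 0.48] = -10.0400000000000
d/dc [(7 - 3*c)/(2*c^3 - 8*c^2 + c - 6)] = (-6*c^3 + 24*c^2 - 3*c + (3*c - 7)*(6*c^2 - 16*c + 1) + 18)/(2*c^3 - 8*c^2 + c - 6)^2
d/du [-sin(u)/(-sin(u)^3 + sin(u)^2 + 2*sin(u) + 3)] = (-2*sin(u)^3 + sin(u)^2 - 3)*cos(u)/(-sin(u)^3 + sin(u)^2 + 2*sin(u) + 3)^2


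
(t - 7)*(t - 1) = t^2 - 8*t + 7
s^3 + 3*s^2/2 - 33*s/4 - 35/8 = (s - 5/2)*(s + 1/2)*(s + 7/2)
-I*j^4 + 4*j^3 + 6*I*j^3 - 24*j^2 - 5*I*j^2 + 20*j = j*(j - 5)*(j + 4*I)*(-I*j + I)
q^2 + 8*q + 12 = (q + 2)*(q + 6)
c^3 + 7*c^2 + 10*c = c*(c + 2)*(c + 5)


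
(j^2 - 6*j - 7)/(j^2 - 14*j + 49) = (j + 1)/(j - 7)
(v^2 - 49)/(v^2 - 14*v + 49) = (v + 7)/(v - 7)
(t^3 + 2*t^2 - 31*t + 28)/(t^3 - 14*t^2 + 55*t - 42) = (t^2 + 3*t - 28)/(t^2 - 13*t + 42)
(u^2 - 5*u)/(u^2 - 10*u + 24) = u*(u - 5)/(u^2 - 10*u + 24)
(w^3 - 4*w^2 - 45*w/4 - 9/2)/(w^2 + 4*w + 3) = (4*w^3 - 16*w^2 - 45*w - 18)/(4*(w^2 + 4*w + 3))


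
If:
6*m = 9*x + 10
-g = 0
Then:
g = 0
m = 3*x/2 + 5/3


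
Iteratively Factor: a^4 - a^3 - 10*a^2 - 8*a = (a + 2)*(a^3 - 3*a^2 - 4*a) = (a + 1)*(a + 2)*(a^2 - 4*a) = (a - 4)*(a + 1)*(a + 2)*(a)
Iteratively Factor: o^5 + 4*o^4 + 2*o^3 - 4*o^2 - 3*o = (o)*(o^4 + 4*o^3 + 2*o^2 - 4*o - 3) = o*(o + 1)*(o^3 + 3*o^2 - o - 3) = o*(o + 1)^2*(o^2 + 2*o - 3) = o*(o - 1)*(o + 1)^2*(o + 3)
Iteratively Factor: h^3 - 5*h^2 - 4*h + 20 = (h + 2)*(h^2 - 7*h + 10) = (h - 5)*(h + 2)*(h - 2)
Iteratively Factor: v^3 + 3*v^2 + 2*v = (v + 1)*(v^2 + 2*v) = v*(v + 1)*(v + 2)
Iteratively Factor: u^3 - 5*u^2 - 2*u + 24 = (u - 3)*(u^2 - 2*u - 8) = (u - 3)*(u + 2)*(u - 4)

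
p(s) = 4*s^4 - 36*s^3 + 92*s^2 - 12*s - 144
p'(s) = 16*s^3 - 108*s^2 + 184*s - 12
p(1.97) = -25.59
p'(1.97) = 53.67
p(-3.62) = 3499.71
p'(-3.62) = -2852.36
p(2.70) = -1.73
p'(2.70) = 12.41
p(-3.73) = 3823.25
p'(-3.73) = -3031.24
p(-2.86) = 1752.64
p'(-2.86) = -1795.94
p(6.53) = 949.57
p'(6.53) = 1039.42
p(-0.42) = -119.94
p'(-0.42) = -109.52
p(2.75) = -1.17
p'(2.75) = 10.00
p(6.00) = 504.00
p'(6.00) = 660.00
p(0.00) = -144.00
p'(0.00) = -12.00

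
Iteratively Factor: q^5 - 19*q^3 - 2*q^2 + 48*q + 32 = (q + 1)*(q^4 - q^3 - 18*q^2 + 16*q + 32) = (q - 4)*(q + 1)*(q^3 + 3*q^2 - 6*q - 8) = (q - 4)*(q + 1)*(q + 4)*(q^2 - q - 2) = (q - 4)*(q - 2)*(q + 1)*(q + 4)*(q + 1)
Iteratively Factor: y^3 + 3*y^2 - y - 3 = (y + 3)*(y^2 - 1) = (y - 1)*(y + 3)*(y + 1)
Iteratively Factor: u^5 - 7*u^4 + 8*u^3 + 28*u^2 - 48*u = (u - 3)*(u^4 - 4*u^3 - 4*u^2 + 16*u) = (u - 4)*(u - 3)*(u^3 - 4*u) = u*(u - 4)*(u - 3)*(u^2 - 4) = u*(u - 4)*(u - 3)*(u - 2)*(u + 2)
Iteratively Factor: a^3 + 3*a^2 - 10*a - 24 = (a + 4)*(a^2 - a - 6) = (a - 3)*(a + 4)*(a + 2)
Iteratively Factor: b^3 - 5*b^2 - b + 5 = (b + 1)*(b^2 - 6*b + 5) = (b - 1)*(b + 1)*(b - 5)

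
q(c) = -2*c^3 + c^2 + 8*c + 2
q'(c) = -6*c^2 + 2*c + 8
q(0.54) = 6.30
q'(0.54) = 7.33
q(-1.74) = 1.64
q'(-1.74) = -13.65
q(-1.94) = 4.85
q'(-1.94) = -18.46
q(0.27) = 4.19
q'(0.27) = 8.10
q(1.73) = 8.48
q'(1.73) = -6.50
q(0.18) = 3.46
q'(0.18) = 8.17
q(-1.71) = 1.24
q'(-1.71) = -12.96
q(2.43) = -1.35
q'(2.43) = -22.57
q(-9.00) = 1469.00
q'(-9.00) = -496.00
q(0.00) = 2.00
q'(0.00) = 8.00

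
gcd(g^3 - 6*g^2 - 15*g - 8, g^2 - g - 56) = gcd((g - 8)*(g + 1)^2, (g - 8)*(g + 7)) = g - 8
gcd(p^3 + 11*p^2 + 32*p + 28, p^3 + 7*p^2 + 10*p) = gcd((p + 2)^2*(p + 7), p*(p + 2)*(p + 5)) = p + 2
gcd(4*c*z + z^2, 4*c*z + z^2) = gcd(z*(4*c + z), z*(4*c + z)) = 4*c*z + z^2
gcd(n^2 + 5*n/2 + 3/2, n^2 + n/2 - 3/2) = n + 3/2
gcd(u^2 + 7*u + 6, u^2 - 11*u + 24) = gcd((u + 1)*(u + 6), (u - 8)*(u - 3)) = 1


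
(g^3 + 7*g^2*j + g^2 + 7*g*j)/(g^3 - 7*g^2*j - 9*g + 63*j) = g*(g^2 + 7*g*j + g + 7*j)/(g^3 - 7*g^2*j - 9*g + 63*j)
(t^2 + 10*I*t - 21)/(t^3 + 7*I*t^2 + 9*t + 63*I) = 1/(t - 3*I)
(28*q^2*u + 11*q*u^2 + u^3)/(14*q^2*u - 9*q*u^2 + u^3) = (28*q^2 + 11*q*u + u^2)/(14*q^2 - 9*q*u + u^2)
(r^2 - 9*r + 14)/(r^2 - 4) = (r - 7)/(r + 2)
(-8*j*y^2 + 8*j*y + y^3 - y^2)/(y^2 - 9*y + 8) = y*(-8*j + y)/(y - 8)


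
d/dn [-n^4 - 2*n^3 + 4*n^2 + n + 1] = -4*n^3 - 6*n^2 + 8*n + 1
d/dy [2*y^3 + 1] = 6*y^2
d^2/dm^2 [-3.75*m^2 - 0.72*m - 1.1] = -7.50000000000000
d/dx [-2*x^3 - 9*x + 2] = -6*x^2 - 9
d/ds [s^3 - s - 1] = 3*s^2 - 1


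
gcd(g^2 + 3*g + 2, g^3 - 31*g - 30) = g + 1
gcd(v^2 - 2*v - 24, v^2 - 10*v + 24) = v - 6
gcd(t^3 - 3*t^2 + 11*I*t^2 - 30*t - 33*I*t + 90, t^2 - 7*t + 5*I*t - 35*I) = t + 5*I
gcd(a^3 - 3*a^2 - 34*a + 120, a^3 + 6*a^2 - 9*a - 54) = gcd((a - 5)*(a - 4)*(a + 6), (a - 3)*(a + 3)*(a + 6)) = a + 6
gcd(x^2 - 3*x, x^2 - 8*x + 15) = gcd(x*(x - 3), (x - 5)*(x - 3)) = x - 3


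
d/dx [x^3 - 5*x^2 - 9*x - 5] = 3*x^2 - 10*x - 9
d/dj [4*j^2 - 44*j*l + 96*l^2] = 8*j - 44*l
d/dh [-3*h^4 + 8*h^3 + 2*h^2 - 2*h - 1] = -12*h^3 + 24*h^2 + 4*h - 2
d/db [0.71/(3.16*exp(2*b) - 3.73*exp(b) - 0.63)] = (2.6483 - 4.4872*exp(b))*exp(b)/(-3.16*exp(2*b) + 3.73*exp(b) + 0.63)^2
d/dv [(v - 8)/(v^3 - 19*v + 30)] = (v^3 - 19*v - (v - 8)*(3*v^2 - 19) + 30)/(v^3 - 19*v + 30)^2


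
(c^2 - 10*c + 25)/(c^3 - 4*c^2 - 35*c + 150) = 1/(c + 6)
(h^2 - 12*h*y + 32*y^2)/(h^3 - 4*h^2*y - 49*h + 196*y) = (h - 8*y)/(h^2 - 49)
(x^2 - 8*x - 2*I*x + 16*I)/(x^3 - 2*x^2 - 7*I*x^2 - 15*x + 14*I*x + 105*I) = (x^2 - 2*x*(4 + I) + 16*I)/(x^3 - x^2*(2 + 7*I) + x*(-15 + 14*I) + 105*I)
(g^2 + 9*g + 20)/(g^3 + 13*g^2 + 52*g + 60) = (g + 4)/(g^2 + 8*g + 12)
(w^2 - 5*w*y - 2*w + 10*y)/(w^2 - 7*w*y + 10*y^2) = (2 - w)/(-w + 2*y)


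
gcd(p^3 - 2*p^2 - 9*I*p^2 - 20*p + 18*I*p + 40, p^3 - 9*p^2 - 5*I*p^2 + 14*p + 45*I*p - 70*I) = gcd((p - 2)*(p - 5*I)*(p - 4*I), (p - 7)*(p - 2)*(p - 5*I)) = p^2 + p*(-2 - 5*I) + 10*I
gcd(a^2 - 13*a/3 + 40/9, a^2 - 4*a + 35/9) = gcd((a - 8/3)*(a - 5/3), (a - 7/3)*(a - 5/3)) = a - 5/3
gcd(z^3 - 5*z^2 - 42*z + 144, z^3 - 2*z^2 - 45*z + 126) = z - 3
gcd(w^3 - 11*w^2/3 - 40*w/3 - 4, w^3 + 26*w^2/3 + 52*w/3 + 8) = w + 2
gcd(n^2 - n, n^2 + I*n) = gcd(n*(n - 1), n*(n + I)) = n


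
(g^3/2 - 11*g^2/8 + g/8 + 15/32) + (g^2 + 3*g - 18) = g^3/2 - 3*g^2/8 + 25*g/8 - 561/32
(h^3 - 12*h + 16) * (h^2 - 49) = h^5 - 61*h^3 + 16*h^2 + 588*h - 784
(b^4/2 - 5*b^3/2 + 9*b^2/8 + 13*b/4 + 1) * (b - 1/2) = b^5/2 - 11*b^4/4 + 19*b^3/8 + 43*b^2/16 - 5*b/8 - 1/2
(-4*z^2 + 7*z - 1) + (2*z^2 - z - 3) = -2*z^2 + 6*z - 4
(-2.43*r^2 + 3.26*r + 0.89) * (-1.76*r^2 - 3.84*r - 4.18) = 4.2768*r^4 + 3.5936*r^3 - 3.9274*r^2 - 17.0444*r - 3.7202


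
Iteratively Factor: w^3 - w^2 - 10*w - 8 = (w + 1)*(w^2 - 2*w - 8) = (w - 4)*(w + 1)*(w + 2)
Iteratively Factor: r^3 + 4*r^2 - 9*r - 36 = (r - 3)*(r^2 + 7*r + 12) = (r - 3)*(r + 4)*(r + 3)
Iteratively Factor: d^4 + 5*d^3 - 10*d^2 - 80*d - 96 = (d + 2)*(d^3 + 3*d^2 - 16*d - 48) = (d + 2)*(d + 4)*(d^2 - d - 12) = (d + 2)*(d + 3)*(d + 4)*(d - 4)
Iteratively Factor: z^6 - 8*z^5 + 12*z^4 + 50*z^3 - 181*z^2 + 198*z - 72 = (z - 4)*(z^5 - 4*z^4 - 4*z^3 + 34*z^2 - 45*z + 18) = (z - 4)*(z - 3)*(z^4 - z^3 - 7*z^2 + 13*z - 6) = (z - 4)*(z - 3)*(z - 1)*(z^3 - 7*z + 6) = (z - 4)*(z - 3)*(z - 1)^2*(z^2 + z - 6) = (z - 4)*(z - 3)*(z - 1)^2*(z + 3)*(z - 2)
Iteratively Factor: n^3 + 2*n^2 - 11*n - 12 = (n + 4)*(n^2 - 2*n - 3) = (n - 3)*(n + 4)*(n + 1)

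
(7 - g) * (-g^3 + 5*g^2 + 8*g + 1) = g^4 - 12*g^3 + 27*g^2 + 55*g + 7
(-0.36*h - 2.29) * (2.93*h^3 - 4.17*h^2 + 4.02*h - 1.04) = -1.0548*h^4 - 5.2085*h^3 + 8.1021*h^2 - 8.8314*h + 2.3816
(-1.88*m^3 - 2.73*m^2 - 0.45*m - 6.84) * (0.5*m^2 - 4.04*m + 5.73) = -0.94*m^5 + 6.2302*m^4 + 0.0318000000000005*m^3 - 17.2449*m^2 + 25.0551*m - 39.1932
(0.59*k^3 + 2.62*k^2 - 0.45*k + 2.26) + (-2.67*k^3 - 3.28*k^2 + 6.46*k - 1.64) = -2.08*k^3 - 0.66*k^2 + 6.01*k + 0.62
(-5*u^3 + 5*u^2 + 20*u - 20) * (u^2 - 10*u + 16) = -5*u^5 + 55*u^4 - 110*u^3 - 140*u^2 + 520*u - 320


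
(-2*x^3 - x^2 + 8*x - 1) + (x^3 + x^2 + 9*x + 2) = -x^3 + 17*x + 1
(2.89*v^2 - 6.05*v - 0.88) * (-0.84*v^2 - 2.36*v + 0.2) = -2.4276*v^4 - 1.7384*v^3 + 15.5952*v^2 + 0.8668*v - 0.176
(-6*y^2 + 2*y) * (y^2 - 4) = -6*y^4 + 2*y^3 + 24*y^2 - 8*y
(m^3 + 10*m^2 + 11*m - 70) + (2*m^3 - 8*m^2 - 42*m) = 3*m^3 + 2*m^2 - 31*m - 70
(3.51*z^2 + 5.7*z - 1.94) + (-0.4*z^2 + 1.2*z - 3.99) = 3.11*z^2 + 6.9*z - 5.93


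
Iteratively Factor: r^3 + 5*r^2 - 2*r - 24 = (r + 4)*(r^2 + r - 6) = (r - 2)*(r + 4)*(r + 3)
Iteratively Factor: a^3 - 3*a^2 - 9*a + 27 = (a + 3)*(a^2 - 6*a + 9) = (a - 3)*(a + 3)*(a - 3)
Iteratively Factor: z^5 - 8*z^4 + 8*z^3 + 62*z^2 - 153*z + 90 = (z - 5)*(z^4 - 3*z^3 - 7*z^2 + 27*z - 18) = (z - 5)*(z - 2)*(z^3 - z^2 - 9*z + 9) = (z - 5)*(z - 2)*(z - 1)*(z^2 - 9) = (z - 5)*(z - 3)*(z - 2)*(z - 1)*(z + 3)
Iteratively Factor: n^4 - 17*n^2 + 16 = (n + 1)*(n^3 - n^2 - 16*n + 16) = (n - 4)*(n + 1)*(n^2 + 3*n - 4) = (n - 4)*(n + 1)*(n + 4)*(n - 1)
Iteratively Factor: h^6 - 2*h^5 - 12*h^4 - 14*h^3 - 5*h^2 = (h + 1)*(h^5 - 3*h^4 - 9*h^3 - 5*h^2) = h*(h + 1)*(h^4 - 3*h^3 - 9*h^2 - 5*h) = h*(h - 5)*(h + 1)*(h^3 + 2*h^2 + h) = h*(h - 5)*(h + 1)^2*(h^2 + h) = h^2*(h - 5)*(h + 1)^2*(h + 1)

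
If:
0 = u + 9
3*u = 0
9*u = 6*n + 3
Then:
No Solution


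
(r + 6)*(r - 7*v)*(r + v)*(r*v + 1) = r^4*v - 6*r^3*v^2 + 6*r^3*v + r^3 - 7*r^2*v^3 - 36*r^2*v^2 - 6*r^2*v + 6*r^2 - 42*r*v^3 - 7*r*v^2 - 36*r*v - 42*v^2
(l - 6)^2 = l^2 - 12*l + 36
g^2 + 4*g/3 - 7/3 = (g - 1)*(g + 7/3)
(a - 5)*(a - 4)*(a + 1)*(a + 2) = a^4 - 6*a^3 - 5*a^2 + 42*a + 40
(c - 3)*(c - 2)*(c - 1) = c^3 - 6*c^2 + 11*c - 6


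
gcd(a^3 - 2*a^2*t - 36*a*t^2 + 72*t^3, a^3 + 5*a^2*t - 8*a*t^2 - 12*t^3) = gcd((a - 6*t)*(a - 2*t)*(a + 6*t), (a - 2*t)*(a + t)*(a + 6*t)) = -a^2 - 4*a*t + 12*t^2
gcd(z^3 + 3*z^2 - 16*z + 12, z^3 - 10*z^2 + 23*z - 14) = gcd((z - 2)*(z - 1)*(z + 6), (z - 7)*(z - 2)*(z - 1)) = z^2 - 3*z + 2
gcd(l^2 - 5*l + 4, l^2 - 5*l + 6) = 1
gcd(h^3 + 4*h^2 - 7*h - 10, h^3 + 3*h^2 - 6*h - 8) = h^2 - h - 2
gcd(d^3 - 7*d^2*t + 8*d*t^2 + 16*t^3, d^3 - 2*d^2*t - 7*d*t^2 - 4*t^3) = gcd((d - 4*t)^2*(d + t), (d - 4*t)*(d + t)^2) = -d^2 + 3*d*t + 4*t^2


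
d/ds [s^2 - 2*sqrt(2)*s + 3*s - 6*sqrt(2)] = 2*s - 2*sqrt(2) + 3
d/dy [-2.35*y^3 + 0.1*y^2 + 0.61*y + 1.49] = -7.05*y^2 + 0.2*y + 0.61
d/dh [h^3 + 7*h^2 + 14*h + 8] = 3*h^2 + 14*h + 14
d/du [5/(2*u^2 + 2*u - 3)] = 10*(-2*u - 1)/(2*u^2 + 2*u - 3)^2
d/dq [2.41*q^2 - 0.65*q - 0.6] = 4.82*q - 0.65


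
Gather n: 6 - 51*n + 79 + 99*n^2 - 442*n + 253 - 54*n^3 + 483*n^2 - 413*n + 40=-54*n^3 + 582*n^2 - 906*n + 378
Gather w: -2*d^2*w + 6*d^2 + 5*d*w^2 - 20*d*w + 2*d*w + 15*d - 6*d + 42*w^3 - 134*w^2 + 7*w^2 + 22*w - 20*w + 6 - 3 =6*d^2 + 9*d + 42*w^3 + w^2*(5*d - 127) + w*(-2*d^2 - 18*d + 2) + 3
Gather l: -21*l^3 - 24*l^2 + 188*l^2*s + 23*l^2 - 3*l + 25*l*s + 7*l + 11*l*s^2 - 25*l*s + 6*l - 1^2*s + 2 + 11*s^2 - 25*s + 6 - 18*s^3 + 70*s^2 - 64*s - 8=-21*l^3 + l^2*(188*s - 1) + l*(11*s^2 + 10) - 18*s^3 + 81*s^2 - 90*s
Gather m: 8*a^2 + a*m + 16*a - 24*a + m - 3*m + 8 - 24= 8*a^2 - 8*a + m*(a - 2) - 16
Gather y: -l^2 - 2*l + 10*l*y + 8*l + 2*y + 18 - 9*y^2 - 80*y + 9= -l^2 + 6*l - 9*y^2 + y*(10*l - 78) + 27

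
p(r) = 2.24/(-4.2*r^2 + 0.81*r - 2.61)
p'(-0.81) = -0.47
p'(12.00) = 0.00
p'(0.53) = 0.72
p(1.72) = -0.16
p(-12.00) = -0.00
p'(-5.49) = -0.01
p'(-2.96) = -0.03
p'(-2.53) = -0.05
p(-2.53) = -0.07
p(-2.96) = -0.05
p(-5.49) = -0.02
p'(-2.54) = -0.05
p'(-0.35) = -0.72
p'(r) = 2.24*(8.4*r - 0.81)/(-4.2*r^2 + 0.81*r - 2.61)^2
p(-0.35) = -0.66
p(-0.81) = -0.37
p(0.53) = -0.67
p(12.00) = -0.00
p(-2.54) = -0.07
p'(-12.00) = -0.00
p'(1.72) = 0.16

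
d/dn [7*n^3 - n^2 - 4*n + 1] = 21*n^2 - 2*n - 4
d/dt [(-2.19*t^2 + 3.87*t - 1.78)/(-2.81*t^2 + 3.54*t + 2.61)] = (3.1221*t^2 - 21.4354*t + 16.4019)/(7.8961*t^4 - 19.8948*t^3 - 2.1366*t^2 + 18.4788*t + 6.8121)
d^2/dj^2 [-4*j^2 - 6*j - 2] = -8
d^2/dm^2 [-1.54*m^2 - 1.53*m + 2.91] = -3.08000000000000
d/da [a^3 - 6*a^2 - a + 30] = 3*a^2 - 12*a - 1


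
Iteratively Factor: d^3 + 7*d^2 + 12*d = (d)*(d^2 + 7*d + 12) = d*(d + 4)*(d + 3)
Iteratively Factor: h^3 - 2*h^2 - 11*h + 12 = (h - 4)*(h^2 + 2*h - 3) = (h - 4)*(h + 3)*(h - 1)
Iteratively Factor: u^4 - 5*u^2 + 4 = (u - 1)*(u^3 + u^2 - 4*u - 4) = (u - 2)*(u - 1)*(u^2 + 3*u + 2) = (u - 2)*(u - 1)*(u + 1)*(u + 2)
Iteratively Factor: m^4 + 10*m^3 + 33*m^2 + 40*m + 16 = (m + 1)*(m^3 + 9*m^2 + 24*m + 16) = (m + 1)^2*(m^2 + 8*m + 16) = (m + 1)^2*(m + 4)*(m + 4)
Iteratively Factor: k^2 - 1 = (k - 1)*(k + 1)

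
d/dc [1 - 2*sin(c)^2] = -2*sin(2*c)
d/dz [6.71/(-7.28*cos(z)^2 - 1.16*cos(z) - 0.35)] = -(97.6976*cos(z) + 7.7836)*sin(z)/(7.28*cos(z)^2 + 1.16*cos(z) + 0.35)^2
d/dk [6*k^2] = 12*k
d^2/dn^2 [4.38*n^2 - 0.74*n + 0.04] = 8.76000000000000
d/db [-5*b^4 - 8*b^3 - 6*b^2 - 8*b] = -20*b^3 - 24*b^2 - 12*b - 8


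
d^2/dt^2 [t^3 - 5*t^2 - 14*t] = 6*t - 10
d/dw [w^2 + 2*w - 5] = 2*w + 2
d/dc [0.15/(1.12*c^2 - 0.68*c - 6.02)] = (0.102 - 0.336*c)/(-1.12*c^2 + 0.68*c + 6.02)^2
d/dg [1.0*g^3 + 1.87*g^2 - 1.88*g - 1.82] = 3.0*g^2 + 3.74*g - 1.88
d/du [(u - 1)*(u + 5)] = 2*u + 4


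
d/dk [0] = 0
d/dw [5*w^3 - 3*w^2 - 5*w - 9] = 15*w^2 - 6*w - 5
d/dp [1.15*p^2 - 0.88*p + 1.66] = 2.3*p - 0.88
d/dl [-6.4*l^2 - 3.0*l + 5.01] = -12.8*l - 3.0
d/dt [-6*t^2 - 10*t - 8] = -12*t - 10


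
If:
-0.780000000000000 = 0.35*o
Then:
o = -2.23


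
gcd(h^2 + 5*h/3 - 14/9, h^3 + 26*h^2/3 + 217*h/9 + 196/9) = h + 7/3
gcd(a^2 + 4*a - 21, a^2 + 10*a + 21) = a + 7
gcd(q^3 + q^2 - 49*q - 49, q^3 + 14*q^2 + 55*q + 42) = q^2 + 8*q + 7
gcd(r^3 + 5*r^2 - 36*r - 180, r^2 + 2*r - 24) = r + 6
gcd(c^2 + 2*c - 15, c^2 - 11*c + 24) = c - 3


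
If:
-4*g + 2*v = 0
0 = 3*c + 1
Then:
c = -1/3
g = v/2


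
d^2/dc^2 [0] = 0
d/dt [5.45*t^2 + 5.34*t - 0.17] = 10.9*t + 5.34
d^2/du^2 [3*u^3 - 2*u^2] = 18*u - 4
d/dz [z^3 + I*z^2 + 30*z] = 3*z^2 + 2*I*z + 30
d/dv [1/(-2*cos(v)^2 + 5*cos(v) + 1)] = (5 - 4*cos(v))*sin(v)/(5*cos(v) - cos(2*v))^2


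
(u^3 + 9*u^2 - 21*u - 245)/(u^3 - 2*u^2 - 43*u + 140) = (u + 7)/(u - 4)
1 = 1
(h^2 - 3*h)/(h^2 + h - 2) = h*(h - 3)/(h^2 + h - 2)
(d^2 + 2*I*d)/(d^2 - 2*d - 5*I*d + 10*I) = d*(d + 2*I)/(d^2 - 2*d - 5*I*d + 10*I)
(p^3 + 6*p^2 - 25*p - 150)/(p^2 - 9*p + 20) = (p^2 + 11*p + 30)/(p - 4)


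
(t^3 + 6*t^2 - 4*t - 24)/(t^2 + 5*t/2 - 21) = 2*(t^2 - 4)/(2*t - 7)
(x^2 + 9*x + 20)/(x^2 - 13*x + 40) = (x^2 + 9*x + 20)/(x^2 - 13*x + 40)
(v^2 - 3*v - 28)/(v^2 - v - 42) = (v + 4)/(v + 6)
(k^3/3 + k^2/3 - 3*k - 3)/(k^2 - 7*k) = (k^3 + k^2 - 9*k - 9)/(3*k*(k - 7))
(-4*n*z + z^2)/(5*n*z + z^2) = (-4*n + z)/(5*n + z)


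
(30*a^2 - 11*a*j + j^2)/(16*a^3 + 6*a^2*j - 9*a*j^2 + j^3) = (30*a^2 - 11*a*j + j^2)/(16*a^3 + 6*a^2*j - 9*a*j^2 + j^3)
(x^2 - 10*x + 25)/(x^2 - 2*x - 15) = (x - 5)/(x + 3)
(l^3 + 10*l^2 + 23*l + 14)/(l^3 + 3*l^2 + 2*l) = (l + 7)/l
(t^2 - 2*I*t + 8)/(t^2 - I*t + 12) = (t + 2*I)/(t + 3*I)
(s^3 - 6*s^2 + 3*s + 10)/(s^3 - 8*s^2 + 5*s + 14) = (s - 5)/(s - 7)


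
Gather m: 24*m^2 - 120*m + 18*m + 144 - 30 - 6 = 24*m^2 - 102*m + 108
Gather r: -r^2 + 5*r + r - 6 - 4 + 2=-r^2 + 6*r - 8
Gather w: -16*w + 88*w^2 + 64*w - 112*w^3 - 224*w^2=-112*w^3 - 136*w^2 + 48*w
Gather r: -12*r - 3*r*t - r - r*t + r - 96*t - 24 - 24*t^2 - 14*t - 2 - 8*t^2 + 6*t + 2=r*(-4*t - 12) - 32*t^2 - 104*t - 24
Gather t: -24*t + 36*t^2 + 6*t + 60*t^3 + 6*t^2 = 60*t^3 + 42*t^2 - 18*t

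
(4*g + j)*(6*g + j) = 24*g^2 + 10*g*j + j^2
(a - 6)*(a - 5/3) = a^2 - 23*a/3 + 10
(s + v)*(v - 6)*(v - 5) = s*v^2 - 11*s*v + 30*s + v^3 - 11*v^2 + 30*v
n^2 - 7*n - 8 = (n - 8)*(n + 1)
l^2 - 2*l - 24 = (l - 6)*(l + 4)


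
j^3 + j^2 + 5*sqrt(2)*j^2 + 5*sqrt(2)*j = j*(j + 1)*(j + 5*sqrt(2))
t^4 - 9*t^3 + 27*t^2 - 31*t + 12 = (t - 4)*(t - 3)*(t - 1)^2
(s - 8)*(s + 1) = s^2 - 7*s - 8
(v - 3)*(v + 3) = v^2 - 9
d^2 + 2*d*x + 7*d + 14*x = (d + 7)*(d + 2*x)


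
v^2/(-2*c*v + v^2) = v/(-2*c + v)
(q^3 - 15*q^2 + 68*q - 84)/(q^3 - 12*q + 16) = (q^2 - 13*q + 42)/(q^2 + 2*q - 8)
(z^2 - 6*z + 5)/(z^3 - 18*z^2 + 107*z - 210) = (z - 1)/(z^2 - 13*z + 42)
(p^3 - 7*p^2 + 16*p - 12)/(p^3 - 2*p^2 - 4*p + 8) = (p - 3)/(p + 2)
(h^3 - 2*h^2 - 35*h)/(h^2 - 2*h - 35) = h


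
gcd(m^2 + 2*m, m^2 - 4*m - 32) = 1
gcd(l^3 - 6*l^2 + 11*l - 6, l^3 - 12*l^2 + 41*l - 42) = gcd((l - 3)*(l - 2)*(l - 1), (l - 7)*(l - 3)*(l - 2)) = l^2 - 5*l + 6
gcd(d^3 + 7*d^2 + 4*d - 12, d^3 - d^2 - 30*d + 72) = d + 6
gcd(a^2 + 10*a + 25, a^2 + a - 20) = a + 5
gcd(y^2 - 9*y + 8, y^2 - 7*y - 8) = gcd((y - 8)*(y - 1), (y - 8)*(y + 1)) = y - 8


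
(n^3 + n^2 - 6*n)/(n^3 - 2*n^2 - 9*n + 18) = n/(n - 3)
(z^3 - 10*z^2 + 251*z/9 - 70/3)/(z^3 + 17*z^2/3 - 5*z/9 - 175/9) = (3*z^2 - 25*z + 42)/(3*z^2 + 22*z + 35)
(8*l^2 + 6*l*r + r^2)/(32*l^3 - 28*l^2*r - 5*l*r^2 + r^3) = (2*l + r)/(8*l^2 - 9*l*r + r^2)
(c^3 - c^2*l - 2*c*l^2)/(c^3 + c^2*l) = (c - 2*l)/c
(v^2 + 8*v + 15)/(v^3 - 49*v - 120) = 1/(v - 8)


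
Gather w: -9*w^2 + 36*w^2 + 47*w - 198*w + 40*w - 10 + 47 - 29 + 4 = 27*w^2 - 111*w + 12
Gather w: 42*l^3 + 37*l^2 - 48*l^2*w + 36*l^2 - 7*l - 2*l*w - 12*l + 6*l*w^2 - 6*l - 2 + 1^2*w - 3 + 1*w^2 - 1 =42*l^3 + 73*l^2 - 25*l + w^2*(6*l + 1) + w*(-48*l^2 - 2*l + 1) - 6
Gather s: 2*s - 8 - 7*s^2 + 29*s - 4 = -7*s^2 + 31*s - 12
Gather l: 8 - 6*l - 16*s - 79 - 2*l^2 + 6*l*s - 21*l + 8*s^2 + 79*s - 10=-2*l^2 + l*(6*s - 27) + 8*s^2 + 63*s - 81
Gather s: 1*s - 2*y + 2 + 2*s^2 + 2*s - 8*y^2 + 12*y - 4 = 2*s^2 + 3*s - 8*y^2 + 10*y - 2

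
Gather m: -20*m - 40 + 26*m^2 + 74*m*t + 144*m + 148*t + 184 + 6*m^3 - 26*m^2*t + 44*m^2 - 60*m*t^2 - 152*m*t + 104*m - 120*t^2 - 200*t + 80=6*m^3 + m^2*(70 - 26*t) + m*(-60*t^2 - 78*t + 228) - 120*t^2 - 52*t + 224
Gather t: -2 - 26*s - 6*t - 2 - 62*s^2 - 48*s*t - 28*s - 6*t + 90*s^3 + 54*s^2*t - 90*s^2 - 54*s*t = 90*s^3 - 152*s^2 - 54*s + t*(54*s^2 - 102*s - 12) - 4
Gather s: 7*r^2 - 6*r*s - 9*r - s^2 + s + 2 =7*r^2 - 9*r - s^2 + s*(1 - 6*r) + 2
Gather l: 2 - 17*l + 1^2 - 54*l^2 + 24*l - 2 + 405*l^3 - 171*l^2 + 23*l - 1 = 405*l^3 - 225*l^2 + 30*l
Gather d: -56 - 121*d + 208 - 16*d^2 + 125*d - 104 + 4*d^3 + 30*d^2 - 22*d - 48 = 4*d^3 + 14*d^2 - 18*d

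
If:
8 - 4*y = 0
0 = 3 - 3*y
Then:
No Solution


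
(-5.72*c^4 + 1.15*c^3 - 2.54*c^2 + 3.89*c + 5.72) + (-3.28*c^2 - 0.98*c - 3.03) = -5.72*c^4 + 1.15*c^3 - 5.82*c^2 + 2.91*c + 2.69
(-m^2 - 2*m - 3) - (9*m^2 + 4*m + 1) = -10*m^2 - 6*m - 4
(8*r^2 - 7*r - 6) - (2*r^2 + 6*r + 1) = 6*r^2 - 13*r - 7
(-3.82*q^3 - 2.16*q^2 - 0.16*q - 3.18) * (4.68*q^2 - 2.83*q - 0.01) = -17.8776*q^5 + 0.701799999999999*q^4 + 5.4022*q^3 - 14.408*q^2 + 9.001*q + 0.0318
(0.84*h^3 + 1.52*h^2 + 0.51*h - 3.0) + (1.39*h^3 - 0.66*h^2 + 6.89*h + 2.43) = 2.23*h^3 + 0.86*h^2 + 7.4*h - 0.57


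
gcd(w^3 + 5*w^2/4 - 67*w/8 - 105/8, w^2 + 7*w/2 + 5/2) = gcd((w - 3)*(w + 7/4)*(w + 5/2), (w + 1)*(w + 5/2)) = w + 5/2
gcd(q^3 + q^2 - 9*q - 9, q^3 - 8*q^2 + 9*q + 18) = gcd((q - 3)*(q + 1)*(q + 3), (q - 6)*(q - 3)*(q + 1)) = q^2 - 2*q - 3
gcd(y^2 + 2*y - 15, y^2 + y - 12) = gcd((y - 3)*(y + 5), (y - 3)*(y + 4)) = y - 3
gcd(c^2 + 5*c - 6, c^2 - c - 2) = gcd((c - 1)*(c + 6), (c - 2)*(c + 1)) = 1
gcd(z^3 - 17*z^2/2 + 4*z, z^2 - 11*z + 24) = z - 8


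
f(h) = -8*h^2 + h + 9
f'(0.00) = 1.00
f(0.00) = 9.00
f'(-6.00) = 97.00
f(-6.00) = -285.00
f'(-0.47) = 8.52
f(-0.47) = 6.76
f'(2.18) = -33.88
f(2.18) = -26.84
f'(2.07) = -32.12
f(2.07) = -23.21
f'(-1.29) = 21.64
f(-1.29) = -5.60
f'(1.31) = -19.96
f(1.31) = -3.42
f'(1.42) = -21.72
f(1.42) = -5.71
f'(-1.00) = 17.00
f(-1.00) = 0.00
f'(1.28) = -19.48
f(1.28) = -2.83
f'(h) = 1 - 16*h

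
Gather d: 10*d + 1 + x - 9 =10*d + x - 8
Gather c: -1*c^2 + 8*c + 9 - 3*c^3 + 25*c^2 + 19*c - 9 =-3*c^3 + 24*c^2 + 27*c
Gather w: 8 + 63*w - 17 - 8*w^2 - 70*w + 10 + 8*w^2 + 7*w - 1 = 0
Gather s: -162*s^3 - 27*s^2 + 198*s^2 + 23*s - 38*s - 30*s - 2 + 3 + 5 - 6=-162*s^3 + 171*s^2 - 45*s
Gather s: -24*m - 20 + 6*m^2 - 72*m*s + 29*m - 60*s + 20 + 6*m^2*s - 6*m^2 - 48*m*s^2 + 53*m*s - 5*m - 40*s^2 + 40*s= s^2*(-48*m - 40) + s*(6*m^2 - 19*m - 20)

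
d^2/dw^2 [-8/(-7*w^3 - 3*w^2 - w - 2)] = 16*(-3*(7*w + 1)*(7*w^3 + 3*w^2 + w + 2) + (21*w^2 + 6*w + 1)^2)/(7*w^3 + 3*w^2 + w + 2)^3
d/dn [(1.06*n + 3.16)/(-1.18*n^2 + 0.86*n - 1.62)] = (1.2508*n^2 + 7.4576*n - 4.4348)/(1.3924*n^4 - 2.0296*n^3 + 4.5628*n^2 - 2.7864*n + 2.6244)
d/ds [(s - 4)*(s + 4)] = 2*s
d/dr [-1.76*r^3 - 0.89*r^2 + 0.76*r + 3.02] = -5.28*r^2 - 1.78*r + 0.76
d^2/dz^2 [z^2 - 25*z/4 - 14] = 2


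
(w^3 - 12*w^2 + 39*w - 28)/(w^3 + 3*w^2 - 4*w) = (w^2 - 11*w + 28)/(w*(w + 4))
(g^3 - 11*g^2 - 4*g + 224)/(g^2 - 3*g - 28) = g - 8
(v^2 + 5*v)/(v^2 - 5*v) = (v + 5)/(v - 5)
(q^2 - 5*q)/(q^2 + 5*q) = (q - 5)/(q + 5)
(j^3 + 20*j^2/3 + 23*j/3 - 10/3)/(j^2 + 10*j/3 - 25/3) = (3*j^2 + 5*j - 2)/(3*j - 5)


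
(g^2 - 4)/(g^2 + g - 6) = (g + 2)/(g + 3)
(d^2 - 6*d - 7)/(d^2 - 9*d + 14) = (d + 1)/(d - 2)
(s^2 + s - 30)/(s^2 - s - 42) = (s - 5)/(s - 7)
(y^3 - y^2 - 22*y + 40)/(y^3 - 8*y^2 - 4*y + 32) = (y^2 + y - 20)/(y^2 - 6*y - 16)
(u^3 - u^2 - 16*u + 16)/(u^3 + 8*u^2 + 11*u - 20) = (u - 4)/(u + 5)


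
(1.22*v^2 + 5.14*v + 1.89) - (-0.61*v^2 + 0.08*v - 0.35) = 1.83*v^2 + 5.06*v + 2.24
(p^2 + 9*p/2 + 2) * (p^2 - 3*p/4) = p^4 + 15*p^3/4 - 11*p^2/8 - 3*p/2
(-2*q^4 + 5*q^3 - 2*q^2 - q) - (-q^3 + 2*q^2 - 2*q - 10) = -2*q^4 + 6*q^3 - 4*q^2 + q + 10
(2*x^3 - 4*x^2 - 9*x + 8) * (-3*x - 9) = -6*x^4 - 6*x^3 + 63*x^2 + 57*x - 72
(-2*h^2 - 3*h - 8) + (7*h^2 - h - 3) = 5*h^2 - 4*h - 11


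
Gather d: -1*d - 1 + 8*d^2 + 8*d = 8*d^2 + 7*d - 1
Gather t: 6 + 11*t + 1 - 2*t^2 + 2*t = -2*t^2 + 13*t + 7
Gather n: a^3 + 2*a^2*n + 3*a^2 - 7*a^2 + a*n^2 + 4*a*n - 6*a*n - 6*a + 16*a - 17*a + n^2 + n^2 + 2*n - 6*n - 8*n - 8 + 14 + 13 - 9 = a^3 - 4*a^2 - 7*a + n^2*(a + 2) + n*(2*a^2 - 2*a - 12) + 10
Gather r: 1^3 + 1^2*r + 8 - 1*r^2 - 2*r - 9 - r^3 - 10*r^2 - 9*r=-r^3 - 11*r^2 - 10*r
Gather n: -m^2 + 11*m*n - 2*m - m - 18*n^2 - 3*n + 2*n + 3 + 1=-m^2 - 3*m - 18*n^2 + n*(11*m - 1) + 4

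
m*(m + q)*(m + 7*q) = m^3 + 8*m^2*q + 7*m*q^2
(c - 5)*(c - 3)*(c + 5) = c^3 - 3*c^2 - 25*c + 75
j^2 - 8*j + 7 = (j - 7)*(j - 1)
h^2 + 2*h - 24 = (h - 4)*(h + 6)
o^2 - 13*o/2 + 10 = (o - 4)*(o - 5/2)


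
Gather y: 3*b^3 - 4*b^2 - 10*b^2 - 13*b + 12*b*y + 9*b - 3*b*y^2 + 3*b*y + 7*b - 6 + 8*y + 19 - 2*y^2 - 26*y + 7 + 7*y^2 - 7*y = 3*b^3 - 14*b^2 + 3*b + y^2*(5 - 3*b) + y*(15*b - 25) + 20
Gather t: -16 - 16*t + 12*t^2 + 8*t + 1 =12*t^2 - 8*t - 15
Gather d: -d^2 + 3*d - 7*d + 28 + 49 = -d^2 - 4*d + 77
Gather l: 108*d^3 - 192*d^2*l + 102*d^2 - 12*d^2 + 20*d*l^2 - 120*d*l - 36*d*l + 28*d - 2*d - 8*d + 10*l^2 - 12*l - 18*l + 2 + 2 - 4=108*d^3 + 90*d^2 + 18*d + l^2*(20*d + 10) + l*(-192*d^2 - 156*d - 30)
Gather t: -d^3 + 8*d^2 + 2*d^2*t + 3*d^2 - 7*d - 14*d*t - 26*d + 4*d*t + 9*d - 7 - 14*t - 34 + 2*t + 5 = -d^3 + 11*d^2 - 24*d + t*(2*d^2 - 10*d - 12) - 36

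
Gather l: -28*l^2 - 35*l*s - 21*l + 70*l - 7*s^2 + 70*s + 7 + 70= -28*l^2 + l*(49 - 35*s) - 7*s^2 + 70*s + 77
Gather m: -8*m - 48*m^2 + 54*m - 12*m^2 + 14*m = -60*m^2 + 60*m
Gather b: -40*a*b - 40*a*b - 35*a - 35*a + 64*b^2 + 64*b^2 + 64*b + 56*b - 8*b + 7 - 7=-70*a + 128*b^2 + b*(112 - 80*a)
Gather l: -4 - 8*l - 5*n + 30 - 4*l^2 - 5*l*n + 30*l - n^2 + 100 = -4*l^2 + l*(22 - 5*n) - n^2 - 5*n + 126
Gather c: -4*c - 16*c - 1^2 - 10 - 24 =-20*c - 35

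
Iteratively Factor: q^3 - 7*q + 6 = (q - 2)*(q^2 + 2*q - 3) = (q - 2)*(q - 1)*(q + 3)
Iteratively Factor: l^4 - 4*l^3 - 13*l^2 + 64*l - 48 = (l + 4)*(l^3 - 8*l^2 + 19*l - 12) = (l - 1)*(l + 4)*(l^2 - 7*l + 12) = (l - 3)*(l - 1)*(l + 4)*(l - 4)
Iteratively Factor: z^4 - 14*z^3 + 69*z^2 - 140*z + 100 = (z - 5)*(z^3 - 9*z^2 + 24*z - 20) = (z - 5)*(z - 2)*(z^2 - 7*z + 10) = (z - 5)^2*(z - 2)*(z - 2)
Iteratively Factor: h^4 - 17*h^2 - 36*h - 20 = (h + 2)*(h^3 - 2*h^2 - 13*h - 10) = (h + 2)^2*(h^2 - 4*h - 5) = (h + 1)*(h + 2)^2*(h - 5)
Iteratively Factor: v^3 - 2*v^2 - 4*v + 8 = (v - 2)*(v^2 - 4) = (v - 2)^2*(v + 2)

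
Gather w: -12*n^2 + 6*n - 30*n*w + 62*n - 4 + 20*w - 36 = -12*n^2 + 68*n + w*(20 - 30*n) - 40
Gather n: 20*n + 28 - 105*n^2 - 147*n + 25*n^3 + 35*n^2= 25*n^3 - 70*n^2 - 127*n + 28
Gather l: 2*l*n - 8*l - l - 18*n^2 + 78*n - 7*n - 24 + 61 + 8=l*(2*n - 9) - 18*n^2 + 71*n + 45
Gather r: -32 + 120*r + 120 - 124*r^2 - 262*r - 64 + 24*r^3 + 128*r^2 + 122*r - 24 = 24*r^3 + 4*r^2 - 20*r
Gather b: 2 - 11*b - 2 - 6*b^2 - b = -6*b^2 - 12*b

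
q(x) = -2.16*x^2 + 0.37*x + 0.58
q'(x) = 0.37 - 4.32*x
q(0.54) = 0.15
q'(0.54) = -1.96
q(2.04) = -7.65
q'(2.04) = -8.44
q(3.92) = -31.16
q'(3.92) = -16.56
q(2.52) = -12.20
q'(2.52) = -10.52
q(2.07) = -7.91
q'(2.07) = -8.57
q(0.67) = -0.14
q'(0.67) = -2.52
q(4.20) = -35.97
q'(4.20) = -17.77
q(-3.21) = -22.86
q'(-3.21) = 14.24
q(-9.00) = -177.71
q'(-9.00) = 39.25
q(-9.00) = -177.71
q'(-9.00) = 39.25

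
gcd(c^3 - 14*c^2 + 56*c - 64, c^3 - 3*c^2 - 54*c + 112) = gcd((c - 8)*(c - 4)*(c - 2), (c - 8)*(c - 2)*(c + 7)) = c^2 - 10*c + 16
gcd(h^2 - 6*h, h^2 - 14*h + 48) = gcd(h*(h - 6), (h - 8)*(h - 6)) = h - 6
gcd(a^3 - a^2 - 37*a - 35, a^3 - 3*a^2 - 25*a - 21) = a^2 - 6*a - 7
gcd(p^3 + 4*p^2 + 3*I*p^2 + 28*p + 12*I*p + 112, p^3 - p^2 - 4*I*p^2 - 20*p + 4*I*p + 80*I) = p^2 + p*(4 - 4*I) - 16*I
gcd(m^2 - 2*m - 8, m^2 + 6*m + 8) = m + 2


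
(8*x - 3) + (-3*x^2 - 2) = -3*x^2 + 8*x - 5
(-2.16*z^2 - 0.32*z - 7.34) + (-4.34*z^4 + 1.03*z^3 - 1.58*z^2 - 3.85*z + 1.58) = -4.34*z^4 + 1.03*z^3 - 3.74*z^2 - 4.17*z - 5.76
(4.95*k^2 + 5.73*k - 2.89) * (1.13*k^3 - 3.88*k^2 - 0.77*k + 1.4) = 5.5935*k^5 - 12.7311*k^4 - 29.3096*k^3 + 13.7311*k^2 + 10.2473*k - 4.046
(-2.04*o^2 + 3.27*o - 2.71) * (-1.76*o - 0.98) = 3.5904*o^3 - 3.756*o^2 + 1.565*o + 2.6558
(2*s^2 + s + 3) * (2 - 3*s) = -6*s^3 + s^2 - 7*s + 6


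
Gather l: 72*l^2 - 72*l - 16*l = 72*l^2 - 88*l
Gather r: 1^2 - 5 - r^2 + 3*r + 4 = -r^2 + 3*r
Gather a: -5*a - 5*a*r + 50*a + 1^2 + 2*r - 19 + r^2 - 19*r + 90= a*(45 - 5*r) + r^2 - 17*r + 72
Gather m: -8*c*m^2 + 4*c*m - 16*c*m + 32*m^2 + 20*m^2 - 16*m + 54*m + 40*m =m^2*(52 - 8*c) + m*(78 - 12*c)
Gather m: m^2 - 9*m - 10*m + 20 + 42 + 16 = m^2 - 19*m + 78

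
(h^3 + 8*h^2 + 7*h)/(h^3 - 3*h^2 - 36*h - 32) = h*(h + 7)/(h^2 - 4*h - 32)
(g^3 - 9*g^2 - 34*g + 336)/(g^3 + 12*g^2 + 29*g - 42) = (g^2 - 15*g + 56)/(g^2 + 6*g - 7)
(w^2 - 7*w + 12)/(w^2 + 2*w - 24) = (w - 3)/(w + 6)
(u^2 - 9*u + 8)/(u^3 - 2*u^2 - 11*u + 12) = (u - 8)/(u^2 - u - 12)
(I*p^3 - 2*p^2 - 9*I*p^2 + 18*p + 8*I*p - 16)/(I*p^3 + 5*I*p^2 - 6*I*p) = (p^2 + 2*p*(-4 + I) - 16*I)/(p*(p + 6))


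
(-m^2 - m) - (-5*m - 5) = -m^2 + 4*m + 5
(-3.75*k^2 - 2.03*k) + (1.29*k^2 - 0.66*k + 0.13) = -2.46*k^2 - 2.69*k + 0.13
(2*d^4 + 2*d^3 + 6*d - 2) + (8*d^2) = 2*d^4 + 2*d^3 + 8*d^2 + 6*d - 2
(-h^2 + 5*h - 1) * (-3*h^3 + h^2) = 3*h^5 - 16*h^4 + 8*h^3 - h^2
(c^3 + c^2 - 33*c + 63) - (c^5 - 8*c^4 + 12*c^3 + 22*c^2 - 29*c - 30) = -c^5 + 8*c^4 - 11*c^3 - 21*c^2 - 4*c + 93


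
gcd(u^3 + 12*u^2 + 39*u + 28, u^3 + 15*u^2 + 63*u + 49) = u^2 + 8*u + 7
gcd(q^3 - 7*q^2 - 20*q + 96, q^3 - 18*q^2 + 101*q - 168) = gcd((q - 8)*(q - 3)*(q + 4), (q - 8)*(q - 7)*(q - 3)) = q^2 - 11*q + 24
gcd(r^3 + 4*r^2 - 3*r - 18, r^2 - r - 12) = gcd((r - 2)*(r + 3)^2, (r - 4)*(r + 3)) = r + 3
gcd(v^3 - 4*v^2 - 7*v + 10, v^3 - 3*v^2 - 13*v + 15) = v^2 - 6*v + 5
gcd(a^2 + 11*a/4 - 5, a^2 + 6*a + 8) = a + 4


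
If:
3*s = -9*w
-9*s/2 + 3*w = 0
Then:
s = 0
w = 0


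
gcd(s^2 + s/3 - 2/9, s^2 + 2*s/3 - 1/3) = s - 1/3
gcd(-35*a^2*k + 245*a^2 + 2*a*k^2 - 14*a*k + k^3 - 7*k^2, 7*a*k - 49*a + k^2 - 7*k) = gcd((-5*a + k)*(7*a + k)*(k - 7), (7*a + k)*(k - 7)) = 7*a*k - 49*a + k^2 - 7*k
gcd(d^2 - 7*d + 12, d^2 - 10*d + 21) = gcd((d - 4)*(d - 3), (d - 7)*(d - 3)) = d - 3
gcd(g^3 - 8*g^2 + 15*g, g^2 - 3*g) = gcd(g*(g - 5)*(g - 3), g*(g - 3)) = g^2 - 3*g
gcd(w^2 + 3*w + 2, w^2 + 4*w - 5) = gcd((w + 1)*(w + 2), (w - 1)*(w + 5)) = 1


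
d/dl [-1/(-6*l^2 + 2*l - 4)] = (1 - 6*l)/(2*(3*l^2 - l + 2)^2)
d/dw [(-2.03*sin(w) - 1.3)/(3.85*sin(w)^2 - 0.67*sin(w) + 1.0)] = (7.8155*sin(w)^2 + 10.01*sin(w) - 2.901)*cos(w)/(14.8225*sin(w)^4 - 5.159*sin(w)^3 + 8.1489*sin(w)^2 - 1.34*sin(w) + 1.0)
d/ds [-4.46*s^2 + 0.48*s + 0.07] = 0.48 - 8.92*s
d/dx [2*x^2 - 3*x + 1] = 4*x - 3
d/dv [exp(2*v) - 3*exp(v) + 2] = (2*exp(v) - 3)*exp(v)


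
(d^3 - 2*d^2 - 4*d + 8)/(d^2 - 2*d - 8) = (d^2 - 4*d + 4)/(d - 4)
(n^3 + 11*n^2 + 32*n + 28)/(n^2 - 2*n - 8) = (n^2 + 9*n + 14)/(n - 4)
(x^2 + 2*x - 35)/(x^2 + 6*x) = (x^2 + 2*x - 35)/(x*(x + 6))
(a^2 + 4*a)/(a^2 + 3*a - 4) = a/(a - 1)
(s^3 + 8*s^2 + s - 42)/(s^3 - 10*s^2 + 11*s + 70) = (s^3 + 8*s^2 + s - 42)/(s^3 - 10*s^2 + 11*s + 70)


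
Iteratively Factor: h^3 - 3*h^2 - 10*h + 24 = (h - 2)*(h^2 - h - 12) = (h - 4)*(h - 2)*(h + 3)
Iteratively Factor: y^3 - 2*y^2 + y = (y - 1)*(y^2 - y) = y*(y - 1)*(y - 1)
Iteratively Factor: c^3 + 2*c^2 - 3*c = (c)*(c^2 + 2*c - 3) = c*(c + 3)*(c - 1)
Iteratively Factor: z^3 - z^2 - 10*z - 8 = (z + 1)*(z^2 - 2*z - 8) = (z + 1)*(z + 2)*(z - 4)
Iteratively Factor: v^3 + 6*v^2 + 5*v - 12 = (v + 4)*(v^2 + 2*v - 3) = (v + 3)*(v + 4)*(v - 1)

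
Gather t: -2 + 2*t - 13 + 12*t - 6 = 14*t - 21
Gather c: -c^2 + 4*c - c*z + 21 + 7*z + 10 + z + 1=-c^2 + c*(4 - z) + 8*z + 32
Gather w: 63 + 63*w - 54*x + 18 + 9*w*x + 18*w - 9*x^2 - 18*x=w*(9*x + 81) - 9*x^2 - 72*x + 81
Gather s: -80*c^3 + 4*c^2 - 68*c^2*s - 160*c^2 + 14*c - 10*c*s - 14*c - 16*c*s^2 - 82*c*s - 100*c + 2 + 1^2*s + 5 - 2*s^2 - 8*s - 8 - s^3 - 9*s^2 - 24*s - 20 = -80*c^3 - 156*c^2 - 100*c - s^3 + s^2*(-16*c - 11) + s*(-68*c^2 - 92*c - 31) - 21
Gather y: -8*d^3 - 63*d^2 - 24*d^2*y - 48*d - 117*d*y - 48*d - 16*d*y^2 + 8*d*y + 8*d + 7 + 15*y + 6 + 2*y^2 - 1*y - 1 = -8*d^3 - 63*d^2 - 88*d + y^2*(2 - 16*d) + y*(-24*d^2 - 109*d + 14) + 12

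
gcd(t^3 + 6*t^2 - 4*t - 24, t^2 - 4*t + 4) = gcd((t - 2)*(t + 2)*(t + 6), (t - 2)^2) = t - 2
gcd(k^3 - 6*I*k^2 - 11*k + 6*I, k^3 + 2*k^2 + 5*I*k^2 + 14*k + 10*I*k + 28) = k - 2*I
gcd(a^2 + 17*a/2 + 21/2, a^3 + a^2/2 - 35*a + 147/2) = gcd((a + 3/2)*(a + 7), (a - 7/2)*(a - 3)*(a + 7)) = a + 7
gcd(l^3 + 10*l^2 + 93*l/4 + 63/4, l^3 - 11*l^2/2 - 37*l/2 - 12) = l + 3/2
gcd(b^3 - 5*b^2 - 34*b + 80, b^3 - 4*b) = b - 2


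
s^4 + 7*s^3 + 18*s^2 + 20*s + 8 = (s + 1)*(s + 2)^3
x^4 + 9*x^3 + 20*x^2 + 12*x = x*(x + 1)*(x + 2)*(x + 6)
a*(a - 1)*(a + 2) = a^3 + a^2 - 2*a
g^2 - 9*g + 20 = (g - 5)*(g - 4)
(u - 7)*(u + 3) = u^2 - 4*u - 21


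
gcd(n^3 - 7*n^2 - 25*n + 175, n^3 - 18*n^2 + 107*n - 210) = n^2 - 12*n + 35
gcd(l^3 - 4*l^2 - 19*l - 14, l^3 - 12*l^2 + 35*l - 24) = 1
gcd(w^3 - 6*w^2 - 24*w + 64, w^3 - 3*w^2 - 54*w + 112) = w^2 - 10*w + 16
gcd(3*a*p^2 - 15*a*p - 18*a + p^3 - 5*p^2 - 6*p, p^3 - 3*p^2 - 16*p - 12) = p^2 - 5*p - 6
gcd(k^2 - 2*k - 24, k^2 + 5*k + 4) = k + 4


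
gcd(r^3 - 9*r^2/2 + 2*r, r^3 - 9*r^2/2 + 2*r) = r^3 - 9*r^2/2 + 2*r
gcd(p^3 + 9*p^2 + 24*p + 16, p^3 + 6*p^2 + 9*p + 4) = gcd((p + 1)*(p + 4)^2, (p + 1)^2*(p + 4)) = p^2 + 5*p + 4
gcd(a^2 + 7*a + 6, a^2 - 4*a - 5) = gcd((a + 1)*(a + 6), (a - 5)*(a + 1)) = a + 1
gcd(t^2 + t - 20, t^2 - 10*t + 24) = t - 4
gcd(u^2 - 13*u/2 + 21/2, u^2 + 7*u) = 1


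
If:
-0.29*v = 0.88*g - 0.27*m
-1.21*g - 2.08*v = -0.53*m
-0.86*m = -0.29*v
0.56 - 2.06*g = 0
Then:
No Solution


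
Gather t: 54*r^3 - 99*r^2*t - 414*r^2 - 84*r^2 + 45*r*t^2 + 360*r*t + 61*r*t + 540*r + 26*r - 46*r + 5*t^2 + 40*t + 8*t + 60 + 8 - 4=54*r^3 - 498*r^2 + 520*r + t^2*(45*r + 5) + t*(-99*r^2 + 421*r + 48) + 64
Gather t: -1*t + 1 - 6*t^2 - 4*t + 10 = -6*t^2 - 5*t + 11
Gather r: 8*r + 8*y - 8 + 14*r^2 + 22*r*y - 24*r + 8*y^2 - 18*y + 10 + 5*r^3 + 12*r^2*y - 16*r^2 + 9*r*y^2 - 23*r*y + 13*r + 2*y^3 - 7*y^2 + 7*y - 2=5*r^3 + r^2*(12*y - 2) + r*(9*y^2 - y - 3) + 2*y^3 + y^2 - 3*y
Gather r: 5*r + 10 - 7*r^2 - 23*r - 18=-7*r^2 - 18*r - 8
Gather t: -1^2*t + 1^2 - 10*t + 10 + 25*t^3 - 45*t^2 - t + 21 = 25*t^3 - 45*t^2 - 12*t + 32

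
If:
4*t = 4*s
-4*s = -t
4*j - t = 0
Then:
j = 0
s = 0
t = 0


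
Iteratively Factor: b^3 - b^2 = (b)*(b^2 - b) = b^2*(b - 1)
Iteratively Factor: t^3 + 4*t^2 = (t)*(t^2 + 4*t) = t^2*(t + 4)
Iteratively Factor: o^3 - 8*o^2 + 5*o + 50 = (o - 5)*(o^2 - 3*o - 10) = (o - 5)*(o + 2)*(o - 5)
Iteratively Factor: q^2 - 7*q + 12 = (q - 3)*(q - 4)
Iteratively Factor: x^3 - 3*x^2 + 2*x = (x)*(x^2 - 3*x + 2) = x*(x - 1)*(x - 2)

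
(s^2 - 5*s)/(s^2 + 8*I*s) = (s - 5)/(s + 8*I)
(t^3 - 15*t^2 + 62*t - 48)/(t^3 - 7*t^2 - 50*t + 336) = (t - 1)/(t + 7)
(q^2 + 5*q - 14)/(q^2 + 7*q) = (q - 2)/q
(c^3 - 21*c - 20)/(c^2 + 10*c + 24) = (c^2 - 4*c - 5)/(c + 6)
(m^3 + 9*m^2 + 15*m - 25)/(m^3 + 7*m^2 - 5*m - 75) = (m - 1)/(m - 3)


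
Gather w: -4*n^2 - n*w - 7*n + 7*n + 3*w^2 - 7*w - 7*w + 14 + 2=-4*n^2 + 3*w^2 + w*(-n - 14) + 16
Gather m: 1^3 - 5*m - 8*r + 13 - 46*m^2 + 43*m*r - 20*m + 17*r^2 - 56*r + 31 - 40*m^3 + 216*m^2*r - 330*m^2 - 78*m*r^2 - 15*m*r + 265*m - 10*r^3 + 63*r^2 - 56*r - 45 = -40*m^3 + m^2*(216*r - 376) + m*(-78*r^2 + 28*r + 240) - 10*r^3 + 80*r^2 - 120*r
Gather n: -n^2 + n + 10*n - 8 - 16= -n^2 + 11*n - 24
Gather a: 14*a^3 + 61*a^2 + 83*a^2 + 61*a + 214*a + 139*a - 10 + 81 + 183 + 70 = 14*a^3 + 144*a^2 + 414*a + 324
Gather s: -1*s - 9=-s - 9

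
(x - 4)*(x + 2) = x^2 - 2*x - 8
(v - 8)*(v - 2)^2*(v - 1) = v^4 - 13*v^3 + 48*v^2 - 68*v + 32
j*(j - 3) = j^2 - 3*j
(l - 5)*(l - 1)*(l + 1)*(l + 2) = l^4 - 3*l^3 - 11*l^2 + 3*l + 10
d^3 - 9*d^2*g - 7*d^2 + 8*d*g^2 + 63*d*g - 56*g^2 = (d - 7)*(d - 8*g)*(d - g)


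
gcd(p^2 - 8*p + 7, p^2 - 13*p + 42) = p - 7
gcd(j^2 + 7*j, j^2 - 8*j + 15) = 1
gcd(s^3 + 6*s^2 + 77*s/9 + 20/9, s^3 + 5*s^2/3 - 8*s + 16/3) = s + 4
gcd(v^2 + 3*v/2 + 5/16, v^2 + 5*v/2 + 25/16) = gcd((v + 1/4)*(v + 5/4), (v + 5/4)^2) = v + 5/4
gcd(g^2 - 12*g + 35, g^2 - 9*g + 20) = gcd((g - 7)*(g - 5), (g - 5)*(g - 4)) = g - 5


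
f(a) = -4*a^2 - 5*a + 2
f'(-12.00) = 91.00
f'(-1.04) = 3.32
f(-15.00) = -823.00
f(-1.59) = -0.16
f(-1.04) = 2.87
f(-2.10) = -5.14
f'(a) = -8*a - 5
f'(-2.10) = 11.80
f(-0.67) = 3.55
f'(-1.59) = 7.72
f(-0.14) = 2.62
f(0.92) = -5.99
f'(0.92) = -12.36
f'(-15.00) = 115.00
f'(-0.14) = -3.88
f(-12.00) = -514.00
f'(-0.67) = 0.36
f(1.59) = -16.06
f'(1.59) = -17.72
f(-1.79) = -1.87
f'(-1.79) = 9.32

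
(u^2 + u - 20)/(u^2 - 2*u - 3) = (-u^2 - u + 20)/(-u^2 + 2*u + 3)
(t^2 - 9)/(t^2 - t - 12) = (t - 3)/(t - 4)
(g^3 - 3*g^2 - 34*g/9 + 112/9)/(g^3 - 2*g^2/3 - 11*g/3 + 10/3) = (9*g^2 - 45*g + 56)/(3*(3*g^2 - 8*g + 5))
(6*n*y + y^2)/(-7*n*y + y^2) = (6*n + y)/(-7*n + y)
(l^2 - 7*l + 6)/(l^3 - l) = (l - 6)/(l*(l + 1))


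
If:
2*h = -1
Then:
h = -1/2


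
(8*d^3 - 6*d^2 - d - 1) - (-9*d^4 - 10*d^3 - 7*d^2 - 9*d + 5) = 9*d^4 + 18*d^3 + d^2 + 8*d - 6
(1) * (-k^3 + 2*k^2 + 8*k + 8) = -k^3 + 2*k^2 + 8*k + 8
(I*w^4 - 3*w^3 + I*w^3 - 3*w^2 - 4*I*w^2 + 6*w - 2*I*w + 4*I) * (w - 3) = I*w^5 - 3*w^4 - 2*I*w^4 + 6*w^3 - 7*I*w^3 + 15*w^2 + 10*I*w^2 - 18*w + 10*I*w - 12*I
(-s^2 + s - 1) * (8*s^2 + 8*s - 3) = -8*s^4 + 3*s^2 - 11*s + 3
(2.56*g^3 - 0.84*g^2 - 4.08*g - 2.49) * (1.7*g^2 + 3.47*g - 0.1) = 4.352*g^5 + 7.4552*g^4 - 10.1068*g^3 - 18.3066*g^2 - 8.2323*g + 0.249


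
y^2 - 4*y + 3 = (y - 3)*(y - 1)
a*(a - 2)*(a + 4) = a^3 + 2*a^2 - 8*a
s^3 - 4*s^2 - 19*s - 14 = (s - 7)*(s + 1)*(s + 2)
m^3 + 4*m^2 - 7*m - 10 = (m - 2)*(m + 1)*(m + 5)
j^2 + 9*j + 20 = (j + 4)*(j + 5)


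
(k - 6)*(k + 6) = k^2 - 36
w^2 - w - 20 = (w - 5)*(w + 4)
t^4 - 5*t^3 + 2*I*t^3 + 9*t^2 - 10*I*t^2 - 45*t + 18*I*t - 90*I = (t - 5)*(t - 3*I)*(t + 2*I)*(t + 3*I)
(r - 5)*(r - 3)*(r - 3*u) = r^3 - 3*r^2*u - 8*r^2 + 24*r*u + 15*r - 45*u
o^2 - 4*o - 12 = (o - 6)*(o + 2)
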